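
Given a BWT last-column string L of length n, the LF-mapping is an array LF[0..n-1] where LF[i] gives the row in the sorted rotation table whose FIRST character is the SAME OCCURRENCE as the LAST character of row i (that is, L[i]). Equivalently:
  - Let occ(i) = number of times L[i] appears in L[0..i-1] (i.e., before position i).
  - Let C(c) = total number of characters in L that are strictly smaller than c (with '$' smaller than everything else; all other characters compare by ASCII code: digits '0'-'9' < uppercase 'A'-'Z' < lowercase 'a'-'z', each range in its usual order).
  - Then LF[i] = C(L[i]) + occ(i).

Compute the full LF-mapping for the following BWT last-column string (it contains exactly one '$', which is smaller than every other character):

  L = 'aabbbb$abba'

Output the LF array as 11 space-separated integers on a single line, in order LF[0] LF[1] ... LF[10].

Answer: 1 2 5 6 7 8 0 3 9 10 4

Derivation:
Char counts: '$':1, 'a':4, 'b':6
C (first-col start): C('$')=0, C('a')=1, C('b')=5
L[0]='a': occ=0, LF[0]=C('a')+0=1+0=1
L[1]='a': occ=1, LF[1]=C('a')+1=1+1=2
L[2]='b': occ=0, LF[2]=C('b')+0=5+0=5
L[3]='b': occ=1, LF[3]=C('b')+1=5+1=6
L[4]='b': occ=2, LF[4]=C('b')+2=5+2=7
L[5]='b': occ=3, LF[5]=C('b')+3=5+3=8
L[6]='$': occ=0, LF[6]=C('$')+0=0+0=0
L[7]='a': occ=2, LF[7]=C('a')+2=1+2=3
L[8]='b': occ=4, LF[8]=C('b')+4=5+4=9
L[9]='b': occ=5, LF[9]=C('b')+5=5+5=10
L[10]='a': occ=3, LF[10]=C('a')+3=1+3=4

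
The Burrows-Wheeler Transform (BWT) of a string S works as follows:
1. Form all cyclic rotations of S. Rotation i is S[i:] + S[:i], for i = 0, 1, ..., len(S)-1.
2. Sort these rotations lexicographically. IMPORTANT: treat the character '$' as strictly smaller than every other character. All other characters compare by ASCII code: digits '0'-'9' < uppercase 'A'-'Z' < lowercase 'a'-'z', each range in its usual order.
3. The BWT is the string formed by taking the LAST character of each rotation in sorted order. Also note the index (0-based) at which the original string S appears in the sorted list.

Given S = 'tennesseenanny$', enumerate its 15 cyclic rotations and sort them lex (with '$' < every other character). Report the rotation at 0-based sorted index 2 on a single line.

Answer: eenanny$tenness

Derivation:
All 15 rotations (rotation i = S[i:]+S[:i]):
  rot[0] = tennesseenanny$
  rot[1] = ennesseenanny$t
  rot[2] = nnesseenanny$te
  rot[3] = nesseenanny$ten
  rot[4] = esseenanny$tenn
  rot[5] = sseenanny$tenne
  rot[6] = seenanny$tennes
  rot[7] = eenanny$tenness
  rot[8] = enanny$tennesse
  rot[9] = nanny$tennessee
  rot[10] = anny$tennesseen
  rot[11] = nny$tennesseena
  rot[12] = ny$tennesseenan
  rot[13] = y$tennesseenann
  rot[14] = $tennesseenanny
Sorted (with $ < everything):
  sorted[0] = $tennesseenanny
  sorted[1] = anny$tennesseen
  sorted[2] = eenanny$tenness
  sorted[3] = enanny$tennesse
  sorted[4] = ennesseenanny$t
  sorted[5] = esseenanny$tenn
  sorted[6] = nanny$tennessee
  sorted[7] = nesseenanny$ten
  sorted[8] = nnesseenanny$te
  sorted[9] = nny$tennesseena
  sorted[10] = ny$tennesseenan
  sorted[11] = seenanny$tennes
  sorted[12] = sseenanny$tenne
  sorted[13] = tennesseenanny$
  sorted[14] = y$tennesseenann
sorted[2] = eenanny$tenness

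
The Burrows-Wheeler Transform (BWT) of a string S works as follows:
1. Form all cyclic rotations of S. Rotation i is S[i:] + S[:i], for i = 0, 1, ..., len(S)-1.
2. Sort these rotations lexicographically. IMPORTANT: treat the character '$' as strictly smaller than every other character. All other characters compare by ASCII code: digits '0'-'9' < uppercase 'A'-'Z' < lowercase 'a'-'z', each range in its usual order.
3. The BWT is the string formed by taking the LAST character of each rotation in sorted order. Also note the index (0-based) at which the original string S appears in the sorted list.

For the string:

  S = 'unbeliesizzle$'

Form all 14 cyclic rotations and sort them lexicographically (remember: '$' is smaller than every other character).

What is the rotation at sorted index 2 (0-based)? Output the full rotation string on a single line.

All 14 rotations (rotation i = S[i:]+S[:i]):
  rot[0] = unbeliesizzle$
  rot[1] = nbeliesizzle$u
  rot[2] = beliesizzle$un
  rot[3] = eliesizzle$unb
  rot[4] = liesizzle$unbe
  rot[5] = iesizzle$unbel
  rot[6] = esizzle$unbeli
  rot[7] = sizzle$unbelie
  rot[8] = izzle$unbelies
  rot[9] = zzle$unbeliesi
  rot[10] = zle$unbeliesiz
  rot[11] = le$unbeliesizz
  rot[12] = e$unbeliesizzl
  rot[13] = $unbeliesizzle
Sorted (with $ < everything):
  sorted[0] = $unbeliesizzle
  sorted[1] = beliesizzle$un
  sorted[2] = e$unbeliesizzl
  sorted[3] = eliesizzle$unb
  sorted[4] = esizzle$unbeli
  sorted[5] = iesizzle$unbel
  sorted[6] = izzle$unbelies
  sorted[7] = le$unbeliesizz
  sorted[8] = liesizzle$unbe
  sorted[9] = nbeliesizzle$u
  sorted[10] = sizzle$unbelie
  sorted[11] = unbeliesizzle$
  sorted[12] = zle$unbeliesiz
  sorted[13] = zzle$unbeliesi
sorted[2] = e$unbeliesizzl

Answer: e$unbeliesizzl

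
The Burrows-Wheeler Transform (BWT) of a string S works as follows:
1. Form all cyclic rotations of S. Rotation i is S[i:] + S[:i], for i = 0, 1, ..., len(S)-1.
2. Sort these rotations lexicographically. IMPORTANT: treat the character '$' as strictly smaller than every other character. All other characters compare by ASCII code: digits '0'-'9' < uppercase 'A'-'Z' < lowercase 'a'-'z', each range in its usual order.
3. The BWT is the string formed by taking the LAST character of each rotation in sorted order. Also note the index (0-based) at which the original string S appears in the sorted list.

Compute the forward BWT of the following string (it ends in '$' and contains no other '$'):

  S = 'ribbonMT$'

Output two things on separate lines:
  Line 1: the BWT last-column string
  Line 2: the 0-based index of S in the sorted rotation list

All 9 rotations (rotation i = S[i:]+S[:i]):
  rot[0] = ribbonMT$
  rot[1] = ibbonMT$r
  rot[2] = bbonMT$ri
  rot[3] = bonMT$rib
  rot[4] = onMT$ribb
  rot[5] = nMT$ribbo
  rot[6] = MT$ribbon
  rot[7] = T$ribbonM
  rot[8] = $ribbonMT
Sorted (with $ < everything):
  sorted[0] = $ribbonMT  (last char: 'T')
  sorted[1] = MT$ribbon  (last char: 'n')
  sorted[2] = T$ribbonM  (last char: 'M')
  sorted[3] = bbonMT$ri  (last char: 'i')
  sorted[4] = bonMT$rib  (last char: 'b')
  sorted[5] = ibbonMT$r  (last char: 'r')
  sorted[6] = nMT$ribbo  (last char: 'o')
  sorted[7] = onMT$ribb  (last char: 'b')
  sorted[8] = ribbonMT$  (last char: '$')
Last column: TnMibrob$
Original string S is at sorted index 8

Answer: TnMibrob$
8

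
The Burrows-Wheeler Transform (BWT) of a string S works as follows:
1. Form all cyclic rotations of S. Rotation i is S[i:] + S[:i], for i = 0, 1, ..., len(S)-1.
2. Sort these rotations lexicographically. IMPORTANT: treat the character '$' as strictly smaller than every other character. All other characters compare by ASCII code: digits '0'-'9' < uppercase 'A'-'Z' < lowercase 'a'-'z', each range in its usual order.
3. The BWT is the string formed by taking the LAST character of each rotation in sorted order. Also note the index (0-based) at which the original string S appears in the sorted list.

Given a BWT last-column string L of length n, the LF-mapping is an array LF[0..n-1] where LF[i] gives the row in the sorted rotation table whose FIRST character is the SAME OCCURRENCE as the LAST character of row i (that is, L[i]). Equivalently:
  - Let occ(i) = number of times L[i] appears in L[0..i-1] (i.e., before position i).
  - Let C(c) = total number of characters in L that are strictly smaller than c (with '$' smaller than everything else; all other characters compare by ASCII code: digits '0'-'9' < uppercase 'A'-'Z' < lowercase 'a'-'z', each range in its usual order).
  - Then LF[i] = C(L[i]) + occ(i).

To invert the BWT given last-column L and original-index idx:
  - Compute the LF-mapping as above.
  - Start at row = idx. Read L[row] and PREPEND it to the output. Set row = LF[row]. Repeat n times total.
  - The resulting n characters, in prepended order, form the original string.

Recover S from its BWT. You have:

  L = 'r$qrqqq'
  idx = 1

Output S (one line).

LF mapping: 5 0 1 6 2 3 4
Walk LF starting at row 1, prepending L[row]:
  step 1: row=1, L[1]='$', prepend. Next row=LF[1]=0
  step 2: row=0, L[0]='r', prepend. Next row=LF[0]=5
  step 3: row=5, L[5]='q', prepend. Next row=LF[5]=3
  step 4: row=3, L[3]='r', prepend. Next row=LF[3]=6
  step 5: row=6, L[6]='q', prepend. Next row=LF[6]=4
  step 6: row=4, L[4]='q', prepend. Next row=LF[4]=2
  step 7: row=2, L[2]='q', prepend. Next row=LF[2]=1
Reversed output: qqqrqr$

Answer: qqqrqr$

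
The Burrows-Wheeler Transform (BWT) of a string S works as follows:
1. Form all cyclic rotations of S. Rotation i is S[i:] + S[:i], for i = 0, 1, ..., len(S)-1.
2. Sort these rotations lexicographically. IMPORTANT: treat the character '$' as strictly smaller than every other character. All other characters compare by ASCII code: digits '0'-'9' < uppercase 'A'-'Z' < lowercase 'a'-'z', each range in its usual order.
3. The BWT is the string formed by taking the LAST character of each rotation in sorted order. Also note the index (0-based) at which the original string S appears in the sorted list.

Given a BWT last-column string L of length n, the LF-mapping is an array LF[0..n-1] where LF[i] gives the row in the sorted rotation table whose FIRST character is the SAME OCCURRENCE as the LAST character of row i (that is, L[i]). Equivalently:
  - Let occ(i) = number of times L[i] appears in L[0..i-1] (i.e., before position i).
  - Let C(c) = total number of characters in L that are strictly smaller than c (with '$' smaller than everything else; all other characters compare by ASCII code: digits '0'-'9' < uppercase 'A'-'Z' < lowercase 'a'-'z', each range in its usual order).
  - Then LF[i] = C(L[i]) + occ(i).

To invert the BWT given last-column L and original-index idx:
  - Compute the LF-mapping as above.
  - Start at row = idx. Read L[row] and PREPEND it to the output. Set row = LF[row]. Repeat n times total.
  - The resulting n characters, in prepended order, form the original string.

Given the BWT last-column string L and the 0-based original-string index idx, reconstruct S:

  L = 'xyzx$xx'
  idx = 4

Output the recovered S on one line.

Answer: xzxxyx$

Derivation:
LF mapping: 1 5 6 2 0 3 4
Walk LF starting at row 4, prepending L[row]:
  step 1: row=4, L[4]='$', prepend. Next row=LF[4]=0
  step 2: row=0, L[0]='x', prepend. Next row=LF[0]=1
  step 3: row=1, L[1]='y', prepend. Next row=LF[1]=5
  step 4: row=5, L[5]='x', prepend. Next row=LF[5]=3
  step 5: row=3, L[3]='x', prepend. Next row=LF[3]=2
  step 6: row=2, L[2]='z', prepend. Next row=LF[2]=6
  step 7: row=6, L[6]='x', prepend. Next row=LF[6]=4
Reversed output: xzxxyx$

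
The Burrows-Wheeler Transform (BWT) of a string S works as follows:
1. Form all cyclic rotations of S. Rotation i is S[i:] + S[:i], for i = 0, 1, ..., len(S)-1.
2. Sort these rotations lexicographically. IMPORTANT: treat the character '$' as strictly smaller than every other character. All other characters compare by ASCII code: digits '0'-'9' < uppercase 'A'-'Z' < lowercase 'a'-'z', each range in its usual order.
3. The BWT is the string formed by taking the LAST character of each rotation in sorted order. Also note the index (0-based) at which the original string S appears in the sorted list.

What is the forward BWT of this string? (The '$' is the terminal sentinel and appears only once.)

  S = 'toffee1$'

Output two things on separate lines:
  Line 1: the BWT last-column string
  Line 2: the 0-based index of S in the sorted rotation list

All 8 rotations (rotation i = S[i:]+S[:i]):
  rot[0] = toffee1$
  rot[1] = offee1$t
  rot[2] = ffee1$to
  rot[3] = fee1$tof
  rot[4] = ee1$toff
  rot[5] = e1$toffe
  rot[6] = 1$toffee
  rot[7] = $toffee1
Sorted (with $ < everything):
  sorted[0] = $toffee1  (last char: '1')
  sorted[1] = 1$toffee  (last char: 'e')
  sorted[2] = e1$toffe  (last char: 'e')
  sorted[3] = ee1$toff  (last char: 'f')
  sorted[4] = fee1$tof  (last char: 'f')
  sorted[5] = ffee1$to  (last char: 'o')
  sorted[6] = offee1$t  (last char: 't')
  sorted[7] = toffee1$  (last char: '$')
Last column: 1eeffot$
Original string S is at sorted index 7

Answer: 1eeffot$
7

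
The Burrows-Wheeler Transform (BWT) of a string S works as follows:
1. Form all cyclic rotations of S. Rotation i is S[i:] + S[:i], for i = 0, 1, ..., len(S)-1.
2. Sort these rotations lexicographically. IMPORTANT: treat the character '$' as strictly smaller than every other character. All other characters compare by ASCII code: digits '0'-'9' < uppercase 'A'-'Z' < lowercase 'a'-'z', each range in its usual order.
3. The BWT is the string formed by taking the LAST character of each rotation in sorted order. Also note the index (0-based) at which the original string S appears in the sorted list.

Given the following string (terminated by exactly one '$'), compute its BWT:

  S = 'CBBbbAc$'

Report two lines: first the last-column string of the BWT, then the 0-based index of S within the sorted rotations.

All 8 rotations (rotation i = S[i:]+S[:i]):
  rot[0] = CBBbbAc$
  rot[1] = BBbbAc$C
  rot[2] = BbbAc$CB
  rot[3] = bbAc$CBB
  rot[4] = bAc$CBBb
  rot[5] = Ac$CBBbb
  rot[6] = c$CBBbbA
  rot[7] = $CBBbbAc
Sorted (with $ < everything):
  sorted[0] = $CBBbbAc  (last char: 'c')
  sorted[1] = Ac$CBBbb  (last char: 'b')
  sorted[2] = BBbbAc$C  (last char: 'C')
  sorted[3] = BbbAc$CB  (last char: 'B')
  sorted[4] = CBBbbAc$  (last char: '$')
  sorted[5] = bAc$CBBb  (last char: 'b')
  sorted[6] = bbAc$CBB  (last char: 'B')
  sorted[7] = c$CBBbbA  (last char: 'A')
Last column: cbCB$bBA
Original string S is at sorted index 4

Answer: cbCB$bBA
4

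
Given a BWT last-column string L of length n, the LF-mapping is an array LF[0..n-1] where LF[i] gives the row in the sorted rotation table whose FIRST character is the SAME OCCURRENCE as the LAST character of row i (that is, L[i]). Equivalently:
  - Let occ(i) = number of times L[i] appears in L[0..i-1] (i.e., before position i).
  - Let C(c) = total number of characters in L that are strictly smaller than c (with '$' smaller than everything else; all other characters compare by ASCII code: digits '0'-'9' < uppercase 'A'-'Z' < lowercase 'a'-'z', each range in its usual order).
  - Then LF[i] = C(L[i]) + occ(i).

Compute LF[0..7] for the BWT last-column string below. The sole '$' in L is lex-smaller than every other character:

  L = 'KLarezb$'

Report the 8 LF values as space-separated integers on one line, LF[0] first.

Char counts: '$':1, 'K':1, 'L':1, 'a':1, 'b':1, 'e':1, 'r':1, 'z':1
C (first-col start): C('$')=0, C('K')=1, C('L')=2, C('a')=3, C('b')=4, C('e')=5, C('r')=6, C('z')=7
L[0]='K': occ=0, LF[0]=C('K')+0=1+0=1
L[1]='L': occ=0, LF[1]=C('L')+0=2+0=2
L[2]='a': occ=0, LF[2]=C('a')+0=3+0=3
L[3]='r': occ=0, LF[3]=C('r')+0=6+0=6
L[4]='e': occ=0, LF[4]=C('e')+0=5+0=5
L[5]='z': occ=0, LF[5]=C('z')+0=7+0=7
L[6]='b': occ=0, LF[6]=C('b')+0=4+0=4
L[7]='$': occ=0, LF[7]=C('$')+0=0+0=0

Answer: 1 2 3 6 5 7 4 0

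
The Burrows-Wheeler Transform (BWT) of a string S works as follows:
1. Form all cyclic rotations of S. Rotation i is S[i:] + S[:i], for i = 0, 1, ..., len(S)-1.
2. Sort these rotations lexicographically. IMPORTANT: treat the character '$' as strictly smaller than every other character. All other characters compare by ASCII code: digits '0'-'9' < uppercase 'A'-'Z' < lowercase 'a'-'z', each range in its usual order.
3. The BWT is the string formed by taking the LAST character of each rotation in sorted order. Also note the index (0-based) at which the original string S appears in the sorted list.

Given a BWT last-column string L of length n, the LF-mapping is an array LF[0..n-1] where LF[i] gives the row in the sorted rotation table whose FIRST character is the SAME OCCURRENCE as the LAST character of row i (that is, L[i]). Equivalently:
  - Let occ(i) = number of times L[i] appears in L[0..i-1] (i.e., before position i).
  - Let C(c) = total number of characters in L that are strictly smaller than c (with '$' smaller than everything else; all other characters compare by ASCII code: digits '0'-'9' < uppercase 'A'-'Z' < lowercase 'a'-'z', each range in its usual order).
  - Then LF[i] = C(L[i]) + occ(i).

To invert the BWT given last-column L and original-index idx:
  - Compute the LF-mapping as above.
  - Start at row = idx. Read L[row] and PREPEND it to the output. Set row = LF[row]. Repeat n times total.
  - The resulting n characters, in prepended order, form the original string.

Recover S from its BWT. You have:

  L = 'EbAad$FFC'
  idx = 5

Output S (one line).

Answer: FbACdFaE$

Derivation:
LF mapping: 3 7 1 6 8 0 4 5 2
Walk LF starting at row 5, prepending L[row]:
  step 1: row=5, L[5]='$', prepend. Next row=LF[5]=0
  step 2: row=0, L[0]='E', prepend. Next row=LF[0]=3
  step 3: row=3, L[3]='a', prepend. Next row=LF[3]=6
  step 4: row=6, L[6]='F', prepend. Next row=LF[6]=4
  step 5: row=4, L[4]='d', prepend. Next row=LF[4]=8
  step 6: row=8, L[8]='C', prepend. Next row=LF[8]=2
  step 7: row=2, L[2]='A', prepend. Next row=LF[2]=1
  step 8: row=1, L[1]='b', prepend. Next row=LF[1]=7
  step 9: row=7, L[7]='F', prepend. Next row=LF[7]=5
Reversed output: FbACdFaE$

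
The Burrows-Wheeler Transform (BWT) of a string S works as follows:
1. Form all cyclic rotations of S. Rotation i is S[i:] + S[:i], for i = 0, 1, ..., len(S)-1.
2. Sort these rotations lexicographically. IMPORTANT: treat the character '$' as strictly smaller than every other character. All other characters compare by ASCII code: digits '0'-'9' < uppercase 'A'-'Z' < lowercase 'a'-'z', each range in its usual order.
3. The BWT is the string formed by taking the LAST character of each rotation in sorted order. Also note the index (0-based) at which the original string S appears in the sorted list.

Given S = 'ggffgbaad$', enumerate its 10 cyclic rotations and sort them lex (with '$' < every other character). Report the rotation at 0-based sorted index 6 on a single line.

All 10 rotations (rotation i = S[i:]+S[:i]):
  rot[0] = ggffgbaad$
  rot[1] = gffgbaad$g
  rot[2] = ffgbaad$gg
  rot[3] = fgbaad$ggf
  rot[4] = gbaad$ggff
  rot[5] = baad$ggffg
  rot[6] = aad$ggffgb
  rot[7] = ad$ggffgba
  rot[8] = d$ggffgbaa
  rot[9] = $ggffgbaad
Sorted (with $ < everything):
  sorted[0] = $ggffgbaad
  sorted[1] = aad$ggffgb
  sorted[2] = ad$ggffgba
  sorted[3] = baad$ggffg
  sorted[4] = d$ggffgbaa
  sorted[5] = ffgbaad$gg
  sorted[6] = fgbaad$ggf
  sorted[7] = gbaad$ggff
  sorted[8] = gffgbaad$g
  sorted[9] = ggffgbaad$
sorted[6] = fgbaad$ggf

Answer: fgbaad$ggf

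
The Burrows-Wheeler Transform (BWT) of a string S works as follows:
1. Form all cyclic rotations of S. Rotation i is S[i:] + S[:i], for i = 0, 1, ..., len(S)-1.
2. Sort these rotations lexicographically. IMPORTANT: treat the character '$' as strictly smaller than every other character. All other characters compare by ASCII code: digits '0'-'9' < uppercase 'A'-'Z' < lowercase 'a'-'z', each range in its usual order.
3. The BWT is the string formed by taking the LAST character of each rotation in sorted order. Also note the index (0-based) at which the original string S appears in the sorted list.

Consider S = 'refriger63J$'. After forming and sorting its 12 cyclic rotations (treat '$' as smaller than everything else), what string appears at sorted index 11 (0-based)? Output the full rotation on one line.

Answer: riger63J$ref

Derivation:
All 12 rotations (rotation i = S[i:]+S[:i]):
  rot[0] = refriger63J$
  rot[1] = efriger63J$r
  rot[2] = friger63J$re
  rot[3] = riger63J$ref
  rot[4] = iger63J$refr
  rot[5] = ger63J$refri
  rot[6] = er63J$refrig
  rot[7] = r63J$refrige
  rot[8] = 63J$refriger
  rot[9] = 3J$refriger6
  rot[10] = J$refriger63
  rot[11] = $refriger63J
Sorted (with $ < everything):
  sorted[0] = $refriger63J
  sorted[1] = 3J$refriger6
  sorted[2] = 63J$refriger
  sorted[3] = J$refriger63
  sorted[4] = efriger63J$r
  sorted[5] = er63J$refrig
  sorted[6] = friger63J$re
  sorted[7] = ger63J$refri
  sorted[8] = iger63J$refr
  sorted[9] = r63J$refrige
  sorted[10] = refriger63J$
  sorted[11] = riger63J$ref
sorted[11] = riger63J$ref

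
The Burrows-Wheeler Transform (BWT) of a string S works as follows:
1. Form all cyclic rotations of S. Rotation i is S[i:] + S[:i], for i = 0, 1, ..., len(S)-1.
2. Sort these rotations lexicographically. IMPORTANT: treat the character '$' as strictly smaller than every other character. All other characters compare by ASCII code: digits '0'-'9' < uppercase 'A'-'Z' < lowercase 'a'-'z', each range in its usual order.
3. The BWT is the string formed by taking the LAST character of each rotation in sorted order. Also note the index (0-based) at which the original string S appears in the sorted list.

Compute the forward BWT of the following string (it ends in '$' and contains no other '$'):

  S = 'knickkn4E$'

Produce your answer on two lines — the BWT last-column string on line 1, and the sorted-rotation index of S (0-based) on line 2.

Answer: En4inck$kk
7

Derivation:
All 10 rotations (rotation i = S[i:]+S[:i]):
  rot[0] = knickkn4E$
  rot[1] = nickkn4E$k
  rot[2] = ickkn4E$kn
  rot[3] = ckkn4E$kni
  rot[4] = kkn4E$knic
  rot[5] = kn4E$knick
  rot[6] = n4E$knickk
  rot[7] = 4E$knickkn
  rot[8] = E$knickkn4
  rot[9] = $knickkn4E
Sorted (with $ < everything):
  sorted[0] = $knickkn4E  (last char: 'E')
  sorted[1] = 4E$knickkn  (last char: 'n')
  sorted[2] = E$knickkn4  (last char: '4')
  sorted[3] = ckkn4E$kni  (last char: 'i')
  sorted[4] = ickkn4E$kn  (last char: 'n')
  sorted[5] = kkn4E$knic  (last char: 'c')
  sorted[6] = kn4E$knick  (last char: 'k')
  sorted[7] = knickkn4E$  (last char: '$')
  sorted[8] = n4E$knickk  (last char: 'k')
  sorted[9] = nickkn4E$k  (last char: 'k')
Last column: En4inck$kk
Original string S is at sorted index 7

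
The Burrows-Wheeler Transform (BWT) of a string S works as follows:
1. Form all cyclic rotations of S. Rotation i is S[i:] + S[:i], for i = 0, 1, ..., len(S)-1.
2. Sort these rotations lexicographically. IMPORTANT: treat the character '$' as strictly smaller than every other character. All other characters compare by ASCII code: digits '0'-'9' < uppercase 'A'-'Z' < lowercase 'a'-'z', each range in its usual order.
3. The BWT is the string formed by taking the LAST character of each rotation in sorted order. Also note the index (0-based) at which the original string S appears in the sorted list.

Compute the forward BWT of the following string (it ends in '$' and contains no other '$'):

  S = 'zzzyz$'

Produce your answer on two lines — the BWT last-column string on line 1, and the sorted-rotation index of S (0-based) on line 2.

All 6 rotations (rotation i = S[i:]+S[:i]):
  rot[0] = zzzyz$
  rot[1] = zzyz$z
  rot[2] = zyz$zz
  rot[3] = yz$zzz
  rot[4] = z$zzzy
  rot[5] = $zzzyz
Sorted (with $ < everything):
  sorted[0] = $zzzyz  (last char: 'z')
  sorted[1] = yz$zzz  (last char: 'z')
  sorted[2] = z$zzzy  (last char: 'y')
  sorted[3] = zyz$zz  (last char: 'z')
  sorted[4] = zzyz$z  (last char: 'z')
  sorted[5] = zzzyz$  (last char: '$')
Last column: zzyzz$
Original string S is at sorted index 5

Answer: zzyzz$
5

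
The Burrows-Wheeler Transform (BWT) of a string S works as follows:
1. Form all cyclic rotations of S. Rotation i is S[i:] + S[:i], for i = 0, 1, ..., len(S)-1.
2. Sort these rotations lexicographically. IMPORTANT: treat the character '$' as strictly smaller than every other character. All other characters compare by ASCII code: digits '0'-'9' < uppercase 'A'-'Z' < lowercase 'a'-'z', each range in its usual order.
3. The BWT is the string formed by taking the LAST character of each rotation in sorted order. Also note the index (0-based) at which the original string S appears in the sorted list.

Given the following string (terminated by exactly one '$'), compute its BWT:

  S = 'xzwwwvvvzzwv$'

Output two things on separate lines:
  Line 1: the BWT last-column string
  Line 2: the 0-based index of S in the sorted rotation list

All 13 rotations (rotation i = S[i:]+S[:i]):
  rot[0] = xzwwwvvvzzwv$
  rot[1] = zwwwvvvzzwv$x
  rot[2] = wwwvvvzzwv$xz
  rot[3] = wwvvvzzwv$xzw
  rot[4] = wvvvzzwv$xzww
  rot[5] = vvvzzwv$xzwww
  rot[6] = vvzzwv$xzwwwv
  rot[7] = vzzwv$xzwwwvv
  rot[8] = zzwv$xzwwwvvv
  rot[9] = zwv$xzwwwvvvz
  rot[10] = wv$xzwwwvvvzz
  rot[11] = v$xzwwwvvvzzw
  rot[12] = $xzwwwvvvzzwv
Sorted (with $ < everything):
  sorted[0] = $xzwwwvvvzzwv  (last char: 'v')
  sorted[1] = v$xzwwwvvvzzw  (last char: 'w')
  sorted[2] = vvvzzwv$xzwww  (last char: 'w')
  sorted[3] = vvzzwv$xzwwwv  (last char: 'v')
  sorted[4] = vzzwv$xzwwwvv  (last char: 'v')
  sorted[5] = wv$xzwwwvvvzz  (last char: 'z')
  sorted[6] = wvvvzzwv$xzww  (last char: 'w')
  sorted[7] = wwvvvzzwv$xzw  (last char: 'w')
  sorted[8] = wwwvvvzzwv$xz  (last char: 'z')
  sorted[9] = xzwwwvvvzzwv$  (last char: '$')
  sorted[10] = zwv$xzwwwvvvz  (last char: 'z')
  sorted[11] = zwwwvvvzzwv$x  (last char: 'x')
  sorted[12] = zzwv$xzwwwvvv  (last char: 'v')
Last column: vwwvvzwwz$zxv
Original string S is at sorted index 9

Answer: vwwvvzwwz$zxv
9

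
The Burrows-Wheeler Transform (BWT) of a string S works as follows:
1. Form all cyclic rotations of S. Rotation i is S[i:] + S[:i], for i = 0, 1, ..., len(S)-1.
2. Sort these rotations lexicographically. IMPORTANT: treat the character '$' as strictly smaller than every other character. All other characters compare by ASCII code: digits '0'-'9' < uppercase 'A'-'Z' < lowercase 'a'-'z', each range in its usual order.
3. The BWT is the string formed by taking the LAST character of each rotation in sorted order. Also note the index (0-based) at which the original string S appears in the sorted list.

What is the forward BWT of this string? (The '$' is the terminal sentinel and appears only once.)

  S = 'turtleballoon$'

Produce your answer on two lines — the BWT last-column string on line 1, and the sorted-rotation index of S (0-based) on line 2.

All 14 rotations (rotation i = S[i:]+S[:i]):
  rot[0] = turtleballoon$
  rot[1] = urtleballoon$t
  rot[2] = rtleballoon$tu
  rot[3] = tleballoon$tur
  rot[4] = leballoon$turt
  rot[5] = eballoon$turtl
  rot[6] = balloon$turtle
  rot[7] = alloon$turtleb
  rot[8] = lloon$turtleba
  rot[9] = loon$turtlebal
  rot[10] = oon$turtleball
  rot[11] = on$turtleballo
  rot[12] = n$turtleballoo
  rot[13] = $turtleballoon
Sorted (with $ < everything):
  sorted[0] = $turtleballoon  (last char: 'n')
  sorted[1] = alloon$turtleb  (last char: 'b')
  sorted[2] = balloon$turtle  (last char: 'e')
  sorted[3] = eballoon$turtl  (last char: 'l')
  sorted[4] = leballoon$turt  (last char: 't')
  sorted[5] = lloon$turtleba  (last char: 'a')
  sorted[6] = loon$turtlebal  (last char: 'l')
  sorted[7] = n$turtleballoo  (last char: 'o')
  sorted[8] = on$turtleballo  (last char: 'o')
  sorted[9] = oon$turtleball  (last char: 'l')
  sorted[10] = rtleballoon$tu  (last char: 'u')
  sorted[11] = tleballoon$tur  (last char: 'r')
  sorted[12] = turtleballoon$  (last char: '$')
  sorted[13] = urtleballoon$t  (last char: 't')
Last column: nbeltaloolur$t
Original string S is at sorted index 12

Answer: nbeltaloolur$t
12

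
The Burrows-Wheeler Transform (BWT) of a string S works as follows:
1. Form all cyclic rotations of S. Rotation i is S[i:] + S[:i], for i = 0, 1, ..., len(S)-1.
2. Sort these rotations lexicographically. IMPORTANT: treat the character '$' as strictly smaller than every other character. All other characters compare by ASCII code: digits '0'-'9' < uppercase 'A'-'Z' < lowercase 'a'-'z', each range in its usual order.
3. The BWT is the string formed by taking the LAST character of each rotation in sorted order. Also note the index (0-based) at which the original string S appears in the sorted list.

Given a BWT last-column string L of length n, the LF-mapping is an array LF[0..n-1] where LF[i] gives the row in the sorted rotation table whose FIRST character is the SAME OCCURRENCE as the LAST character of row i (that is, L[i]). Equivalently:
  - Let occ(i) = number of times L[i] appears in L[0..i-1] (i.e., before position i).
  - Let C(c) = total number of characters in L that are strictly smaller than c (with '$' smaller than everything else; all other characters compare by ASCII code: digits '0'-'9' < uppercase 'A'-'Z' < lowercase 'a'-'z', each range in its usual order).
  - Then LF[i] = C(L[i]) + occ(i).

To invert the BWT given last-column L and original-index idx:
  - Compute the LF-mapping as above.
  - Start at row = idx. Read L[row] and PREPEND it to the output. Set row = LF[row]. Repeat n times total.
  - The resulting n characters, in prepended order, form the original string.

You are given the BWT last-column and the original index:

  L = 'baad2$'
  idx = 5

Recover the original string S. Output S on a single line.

LF mapping: 4 2 3 5 1 0
Walk LF starting at row 5, prepending L[row]:
  step 1: row=5, L[5]='$', prepend. Next row=LF[5]=0
  step 2: row=0, L[0]='b', prepend. Next row=LF[0]=4
  step 3: row=4, L[4]='2', prepend. Next row=LF[4]=1
  step 4: row=1, L[1]='a', prepend. Next row=LF[1]=2
  step 5: row=2, L[2]='a', prepend. Next row=LF[2]=3
  step 6: row=3, L[3]='d', prepend. Next row=LF[3]=5
Reversed output: daa2b$

Answer: daa2b$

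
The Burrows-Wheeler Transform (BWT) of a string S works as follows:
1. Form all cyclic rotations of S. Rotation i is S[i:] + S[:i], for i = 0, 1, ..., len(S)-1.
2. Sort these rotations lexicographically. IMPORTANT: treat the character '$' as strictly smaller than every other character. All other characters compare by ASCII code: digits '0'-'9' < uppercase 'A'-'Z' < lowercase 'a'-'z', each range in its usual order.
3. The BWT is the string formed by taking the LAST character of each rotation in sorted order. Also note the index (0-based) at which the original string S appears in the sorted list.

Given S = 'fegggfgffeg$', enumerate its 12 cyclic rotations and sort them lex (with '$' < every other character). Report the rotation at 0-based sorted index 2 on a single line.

All 12 rotations (rotation i = S[i:]+S[:i]):
  rot[0] = fegggfgffeg$
  rot[1] = egggfgffeg$f
  rot[2] = gggfgffeg$fe
  rot[3] = ggfgffeg$feg
  rot[4] = gfgffeg$fegg
  rot[5] = fgffeg$feggg
  rot[6] = gffeg$fegggf
  rot[7] = ffeg$fegggfg
  rot[8] = feg$fegggfgf
  rot[9] = eg$fegggfgff
  rot[10] = g$fegggfgffe
  rot[11] = $fegggfgffeg
Sorted (with $ < everything):
  sorted[0] = $fegggfgffeg
  sorted[1] = eg$fegggfgff
  sorted[2] = egggfgffeg$f
  sorted[3] = feg$fegggfgf
  sorted[4] = fegggfgffeg$
  sorted[5] = ffeg$fegggfg
  sorted[6] = fgffeg$feggg
  sorted[7] = g$fegggfgffe
  sorted[8] = gffeg$fegggf
  sorted[9] = gfgffeg$fegg
  sorted[10] = ggfgffeg$feg
  sorted[11] = gggfgffeg$fe
sorted[2] = egggfgffeg$f

Answer: egggfgffeg$f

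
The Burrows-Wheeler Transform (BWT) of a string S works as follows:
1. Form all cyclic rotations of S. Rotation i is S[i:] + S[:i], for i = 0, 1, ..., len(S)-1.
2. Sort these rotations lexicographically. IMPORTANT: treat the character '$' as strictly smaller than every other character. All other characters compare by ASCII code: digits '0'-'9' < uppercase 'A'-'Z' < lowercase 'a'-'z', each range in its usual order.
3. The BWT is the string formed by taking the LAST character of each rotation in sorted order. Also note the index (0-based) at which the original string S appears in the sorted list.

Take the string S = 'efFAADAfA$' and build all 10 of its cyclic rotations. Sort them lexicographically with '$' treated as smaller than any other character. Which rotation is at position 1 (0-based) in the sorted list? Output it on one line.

Answer: A$efFAADAf

Derivation:
All 10 rotations (rotation i = S[i:]+S[:i]):
  rot[0] = efFAADAfA$
  rot[1] = fFAADAfA$e
  rot[2] = FAADAfA$ef
  rot[3] = AADAfA$efF
  rot[4] = ADAfA$efFA
  rot[5] = DAfA$efFAA
  rot[6] = AfA$efFAAD
  rot[7] = fA$efFAADA
  rot[8] = A$efFAADAf
  rot[9] = $efFAADAfA
Sorted (with $ < everything):
  sorted[0] = $efFAADAfA
  sorted[1] = A$efFAADAf
  sorted[2] = AADAfA$efF
  sorted[3] = ADAfA$efFA
  sorted[4] = AfA$efFAAD
  sorted[5] = DAfA$efFAA
  sorted[6] = FAADAfA$ef
  sorted[7] = efFAADAfA$
  sorted[8] = fA$efFAADA
  sorted[9] = fFAADAfA$e
sorted[1] = A$efFAADAf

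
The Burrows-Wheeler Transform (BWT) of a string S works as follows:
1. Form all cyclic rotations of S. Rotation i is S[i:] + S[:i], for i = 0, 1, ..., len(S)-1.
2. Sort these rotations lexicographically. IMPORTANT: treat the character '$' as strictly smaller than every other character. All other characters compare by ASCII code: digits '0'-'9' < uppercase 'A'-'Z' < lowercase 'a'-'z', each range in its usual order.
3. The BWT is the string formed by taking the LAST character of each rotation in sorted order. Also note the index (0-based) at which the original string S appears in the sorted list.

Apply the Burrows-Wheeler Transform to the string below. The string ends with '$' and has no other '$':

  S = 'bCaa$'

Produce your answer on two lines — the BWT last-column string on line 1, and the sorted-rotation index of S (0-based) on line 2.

Answer: abaC$
4

Derivation:
All 5 rotations (rotation i = S[i:]+S[:i]):
  rot[0] = bCaa$
  rot[1] = Caa$b
  rot[2] = aa$bC
  rot[3] = a$bCa
  rot[4] = $bCaa
Sorted (with $ < everything):
  sorted[0] = $bCaa  (last char: 'a')
  sorted[1] = Caa$b  (last char: 'b')
  sorted[2] = a$bCa  (last char: 'a')
  sorted[3] = aa$bC  (last char: 'C')
  sorted[4] = bCaa$  (last char: '$')
Last column: abaC$
Original string S is at sorted index 4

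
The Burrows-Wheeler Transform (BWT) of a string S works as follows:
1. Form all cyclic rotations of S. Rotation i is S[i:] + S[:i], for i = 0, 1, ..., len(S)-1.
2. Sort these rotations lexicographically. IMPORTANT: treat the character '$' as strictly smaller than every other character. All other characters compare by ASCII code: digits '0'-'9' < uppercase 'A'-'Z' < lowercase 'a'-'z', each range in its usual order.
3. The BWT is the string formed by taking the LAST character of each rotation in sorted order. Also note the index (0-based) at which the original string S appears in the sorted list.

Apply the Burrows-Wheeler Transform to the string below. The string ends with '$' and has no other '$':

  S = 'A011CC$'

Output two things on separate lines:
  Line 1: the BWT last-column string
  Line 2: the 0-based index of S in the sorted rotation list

All 7 rotations (rotation i = S[i:]+S[:i]):
  rot[0] = A011CC$
  rot[1] = 011CC$A
  rot[2] = 11CC$A0
  rot[3] = 1CC$A01
  rot[4] = CC$A011
  rot[5] = C$A011C
  rot[6] = $A011CC
Sorted (with $ < everything):
  sorted[0] = $A011CC  (last char: 'C')
  sorted[1] = 011CC$A  (last char: 'A')
  sorted[2] = 11CC$A0  (last char: '0')
  sorted[3] = 1CC$A01  (last char: '1')
  sorted[4] = A011CC$  (last char: '$')
  sorted[5] = C$A011C  (last char: 'C')
  sorted[6] = CC$A011  (last char: '1')
Last column: CA01$C1
Original string S is at sorted index 4

Answer: CA01$C1
4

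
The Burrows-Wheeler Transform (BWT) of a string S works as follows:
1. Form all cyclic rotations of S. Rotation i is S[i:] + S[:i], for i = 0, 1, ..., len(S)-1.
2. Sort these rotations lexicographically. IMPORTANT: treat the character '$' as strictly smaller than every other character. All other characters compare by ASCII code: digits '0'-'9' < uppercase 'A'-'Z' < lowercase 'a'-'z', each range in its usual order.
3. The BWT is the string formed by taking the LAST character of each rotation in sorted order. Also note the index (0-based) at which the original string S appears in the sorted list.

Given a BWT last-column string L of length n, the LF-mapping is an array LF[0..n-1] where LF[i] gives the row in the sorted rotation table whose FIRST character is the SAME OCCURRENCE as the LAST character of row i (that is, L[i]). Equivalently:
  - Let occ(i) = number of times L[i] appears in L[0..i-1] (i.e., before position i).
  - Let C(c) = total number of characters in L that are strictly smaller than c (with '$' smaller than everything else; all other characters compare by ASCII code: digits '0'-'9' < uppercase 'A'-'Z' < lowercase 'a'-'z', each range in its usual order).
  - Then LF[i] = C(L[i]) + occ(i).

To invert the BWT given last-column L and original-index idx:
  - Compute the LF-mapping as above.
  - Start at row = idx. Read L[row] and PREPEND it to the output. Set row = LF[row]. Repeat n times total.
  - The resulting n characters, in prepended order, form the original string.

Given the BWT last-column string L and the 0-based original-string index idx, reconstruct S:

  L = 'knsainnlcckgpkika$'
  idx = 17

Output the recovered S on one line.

Answer: saplingknickknack$

Derivation:
LF mapping: 8 13 17 1 6 14 15 12 3 4 9 5 16 10 7 11 2 0
Walk LF starting at row 17, prepending L[row]:
  step 1: row=17, L[17]='$', prepend. Next row=LF[17]=0
  step 2: row=0, L[0]='k', prepend. Next row=LF[0]=8
  step 3: row=8, L[8]='c', prepend. Next row=LF[8]=3
  step 4: row=3, L[3]='a', prepend. Next row=LF[3]=1
  step 5: row=1, L[1]='n', prepend. Next row=LF[1]=13
  step 6: row=13, L[13]='k', prepend. Next row=LF[13]=10
  step 7: row=10, L[10]='k', prepend. Next row=LF[10]=9
  step 8: row=9, L[9]='c', prepend. Next row=LF[9]=4
  step 9: row=4, L[4]='i', prepend. Next row=LF[4]=6
  step 10: row=6, L[6]='n', prepend. Next row=LF[6]=15
  step 11: row=15, L[15]='k', prepend. Next row=LF[15]=11
  step 12: row=11, L[11]='g', prepend. Next row=LF[11]=5
  step 13: row=5, L[5]='n', prepend. Next row=LF[5]=14
  step 14: row=14, L[14]='i', prepend. Next row=LF[14]=7
  step 15: row=7, L[7]='l', prepend. Next row=LF[7]=12
  step 16: row=12, L[12]='p', prepend. Next row=LF[12]=16
  step 17: row=16, L[16]='a', prepend. Next row=LF[16]=2
  step 18: row=2, L[2]='s', prepend. Next row=LF[2]=17
Reversed output: saplingknickknack$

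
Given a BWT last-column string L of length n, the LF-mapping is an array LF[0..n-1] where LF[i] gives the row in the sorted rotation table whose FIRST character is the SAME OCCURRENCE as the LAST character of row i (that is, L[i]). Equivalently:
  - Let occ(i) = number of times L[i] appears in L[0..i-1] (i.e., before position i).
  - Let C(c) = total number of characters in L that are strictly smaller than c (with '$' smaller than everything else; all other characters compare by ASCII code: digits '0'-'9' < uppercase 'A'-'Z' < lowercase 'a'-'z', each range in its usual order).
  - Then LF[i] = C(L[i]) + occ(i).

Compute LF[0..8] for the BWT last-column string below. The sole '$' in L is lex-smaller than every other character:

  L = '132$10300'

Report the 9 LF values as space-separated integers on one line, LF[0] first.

Answer: 4 7 6 0 5 1 8 2 3

Derivation:
Char counts: '$':1, '0':3, '1':2, '2':1, '3':2
C (first-col start): C('$')=0, C('0')=1, C('1')=4, C('2')=6, C('3')=7
L[0]='1': occ=0, LF[0]=C('1')+0=4+0=4
L[1]='3': occ=0, LF[1]=C('3')+0=7+0=7
L[2]='2': occ=0, LF[2]=C('2')+0=6+0=6
L[3]='$': occ=0, LF[3]=C('$')+0=0+0=0
L[4]='1': occ=1, LF[4]=C('1')+1=4+1=5
L[5]='0': occ=0, LF[5]=C('0')+0=1+0=1
L[6]='3': occ=1, LF[6]=C('3')+1=7+1=8
L[7]='0': occ=1, LF[7]=C('0')+1=1+1=2
L[8]='0': occ=2, LF[8]=C('0')+2=1+2=3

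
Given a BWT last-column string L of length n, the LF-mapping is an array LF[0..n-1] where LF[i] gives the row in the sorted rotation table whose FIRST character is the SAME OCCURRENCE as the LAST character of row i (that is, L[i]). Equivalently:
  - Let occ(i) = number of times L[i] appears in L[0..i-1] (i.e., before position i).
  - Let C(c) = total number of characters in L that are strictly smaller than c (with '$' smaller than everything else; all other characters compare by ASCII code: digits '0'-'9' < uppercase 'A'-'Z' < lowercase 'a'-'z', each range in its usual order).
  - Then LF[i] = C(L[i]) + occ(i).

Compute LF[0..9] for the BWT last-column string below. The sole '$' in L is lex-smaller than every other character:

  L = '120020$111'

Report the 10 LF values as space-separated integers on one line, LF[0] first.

Answer: 4 8 1 2 9 3 0 5 6 7

Derivation:
Char counts: '$':1, '0':3, '1':4, '2':2
C (first-col start): C('$')=0, C('0')=1, C('1')=4, C('2')=8
L[0]='1': occ=0, LF[0]=C('1')+0=4+0=4
L[1]='2': occ=0, LF[1]=C('2')+0=8+0=8
L[2]='0': occ=0, LF[2]=C('0')+0=1+0=1
L[3]='0': occ=1, LF[3]=C('0')+1=1+1=2
L[4]='2': occ=1, LF[4]=C('2')+1=8+1=9
L[5]='0': occ=2, LF[5]=C('0')+2=1+2=3
L[6]='$': occ=0, LF[6]=C('$')+0=0+0=0
L[7]='1': occ=1, LF[7]=C('1')+1=4+1=5
L[8]='1': occ=2, LF[8]=C('1')+2=4+2=6
L[9]='1': occ=3, LF[9]=C('1')+3=4+3=7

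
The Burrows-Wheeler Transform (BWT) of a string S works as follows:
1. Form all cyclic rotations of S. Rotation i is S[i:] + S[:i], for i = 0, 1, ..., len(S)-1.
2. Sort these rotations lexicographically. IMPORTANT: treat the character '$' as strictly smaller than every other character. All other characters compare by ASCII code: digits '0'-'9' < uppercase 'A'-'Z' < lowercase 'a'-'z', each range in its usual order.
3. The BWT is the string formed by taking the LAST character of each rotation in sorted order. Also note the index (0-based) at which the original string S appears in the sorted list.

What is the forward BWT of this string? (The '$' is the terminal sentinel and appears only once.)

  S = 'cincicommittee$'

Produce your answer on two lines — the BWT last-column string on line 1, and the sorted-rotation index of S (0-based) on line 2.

Answer: en$ietccmmoicti
2

Derivation:
All 15 rotations (rotation i = S[i:]+S[:i]):
  rot[0] = cincicommittee$
  rot[1] = incicommittee$c
  rot[2] = ncicommittee$ci
  rot[3] = cicommittee$cin
  rot[4] = icommittee$cinc
  rot[5] = committee$cinci
  rot[6] = ommittee$cincic
  rot[7] = mmittee$cincico
  rot[8] = mittee$cincicom
  rot[9] = ittee$cincicomm
  rot[10] = ttee$cincicommi
  rot[11] = tee$cincicommit
  rot[12] = ee$cincicommitt
  rot[13] = e$cincicommitte
  rot[14] = $cincicommittee
Sorted (with $ < everything):
  sorted[0] = $cincicommittee  (last char: 'e')
  sorted[1] = cicommittee$cin  (last char: 'n')
  sorted[2] = cincicommittee$  (last char: '$')
  sorted[3] = committee$cinci  (last char: 'i')
  sorted[4] = e$cincicommitte  (last char: 'e')
  sorted[5] = ee$cincicommitt  (last char: 't')
  sorted[6] = icommittee$cinc  (last char: 'c')
  sorted[7] = incicommittee$c  (last char: 'c')
  sorted[8] = ittee$cincicomm  (last char: 'm')
  sorted[9] = mittee$cincicom  (last char: 'm')
  sorted[10] = mmittee$cincico  (last char: 'o')
  sorted[11] = ncicommittee$ci  (last char: 'i')
  sorted[12] = ommittee$cincic  (last char: 'c')
  sorted[13] = tee$cincicommit  (last char: 't')
  sorted[14] = ttee$cincicommi  (last char: 'i')
Last column: en$ietccmmoicti
Original string S is at sorted index 2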